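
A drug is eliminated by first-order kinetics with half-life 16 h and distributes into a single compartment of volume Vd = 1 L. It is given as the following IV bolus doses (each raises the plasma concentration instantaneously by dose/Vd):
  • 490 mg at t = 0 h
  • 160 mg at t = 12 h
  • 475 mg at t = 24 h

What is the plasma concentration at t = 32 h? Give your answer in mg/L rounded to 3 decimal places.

525.647 mg/L

k = ln 2 / 16 = 0.04332 per h
Dose 1 (490 mg at t=0 h): 490·exp(−0.04332·32) = 122.500 mg/L
Dose 2 (160 mg at t=12 h): 160·exp(−0.04332·20) = 67.272 mg/L
Dose 3 (475 mg at t=24 h): 475·exp(−0.04332·8) = 335.876 mg/L
C(32) = 122.500 + 67.272 + 335.876 = 525.647 mg/L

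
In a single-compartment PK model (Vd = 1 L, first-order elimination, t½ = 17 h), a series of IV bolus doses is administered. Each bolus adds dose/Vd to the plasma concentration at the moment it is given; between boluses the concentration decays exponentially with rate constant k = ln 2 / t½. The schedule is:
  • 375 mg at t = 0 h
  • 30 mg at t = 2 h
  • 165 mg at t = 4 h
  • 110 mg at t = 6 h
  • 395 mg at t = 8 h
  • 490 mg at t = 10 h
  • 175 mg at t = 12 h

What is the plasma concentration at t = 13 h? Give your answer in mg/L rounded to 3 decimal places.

k = ln 2 / 17 = 0.04077 per h
Dose 1 (375 mg at t=0 h): 375·exp(−0.04077·13) = 220.715 mg/L
Dose 2 (30 mg at t=2 h): 30·exp(−0.04077·11) = 19.157 mg/L
Dose 3 (165 mg at t=4 h): 165·exp(−0.04077·9) = 114.318 mg/L
Dose 4 (110 mg at t=6 h): 110·exp(−0.04077·7) = 82.687 mg/L
Dose 5 (395 mg at t=8 h): 395·exp(−0.04077·5) = 322.151 mg/L
Dose 6 (490 mg at t=10 h): 490·exp(−0.04077·3) = 433.584 mg/L
Dose 7 (175 mg at t=12 h): 175·exp(−0.04077·1) = 168.008 mg/L
C(13) = 220.715 + 19.157 + 114.318 + 82.687 + 322.151 + 433.584 + 168.008 = 1360.621 mg/L

1360.621 mg/L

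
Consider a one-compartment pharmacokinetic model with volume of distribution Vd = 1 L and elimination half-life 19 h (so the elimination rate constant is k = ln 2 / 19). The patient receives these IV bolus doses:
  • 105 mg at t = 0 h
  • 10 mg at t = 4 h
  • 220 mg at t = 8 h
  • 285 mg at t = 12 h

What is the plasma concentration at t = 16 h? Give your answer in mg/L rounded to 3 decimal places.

k = ln 2 / 19 = 0.03648 per h
Dose 1 (105 mg at t=0 h): 105·exp(−0.03648·16) = 58.572 mg/L
Dose 2 (10 mg at t=4 h): 10·exp(−0.03648·12) = 6.455 mg/L
Dose 3 (220 mg at t=8 h): 220·exp(−0.03648·8) = 164.313 mg/L
Dose 4 (285 mg at t=12 h): 285·exp(−0.03648·4) = 246.303 mg/L
C(16) = 58.572 + 6.455 + 164.313 + 246.303 = 475.643 mg/L

475.643 mg/L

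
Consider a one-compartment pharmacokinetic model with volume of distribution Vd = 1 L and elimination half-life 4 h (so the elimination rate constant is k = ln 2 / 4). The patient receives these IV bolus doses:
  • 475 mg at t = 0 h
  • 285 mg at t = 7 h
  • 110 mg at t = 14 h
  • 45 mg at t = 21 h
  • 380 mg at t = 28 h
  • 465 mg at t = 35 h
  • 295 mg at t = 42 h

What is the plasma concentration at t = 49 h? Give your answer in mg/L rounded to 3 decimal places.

k = ln 2 / 4 = 0.17329 per h
Dose 1 (475 mg at t=0 h): 475·exp(−0.17329·49) = 0.098 mg/L
Dose 2 (285 mg at t=7 h): 285·exp(−0.17329·42) = 0.197 mg/L
Dose 3 (110 mg at t=14 h): 110·exp(−0.17329·35) = 0.255 mg/L
Dose 4 (45 mg at t=21 h): 45·exp(−0.17329·28) = 0.352 mg/L
Dose 5 (380 mg at t=28 h): 380·exp(−0.17329·21) = 9.986 mg/L
Dose 6 (465 mg at t=35 h): 465·exp(−0.17329·14) = 41.101 mg/L
Dose 7 (295 mg at t=42 h): 295·exp(−0.17329·7) = 87.704 mg/L
C(49) = 0.098 + 0.197 + 0.255 + 0.352 + 9.986 + 41.101 + 87.704 = 139.692 mg/L

139.692 mg/L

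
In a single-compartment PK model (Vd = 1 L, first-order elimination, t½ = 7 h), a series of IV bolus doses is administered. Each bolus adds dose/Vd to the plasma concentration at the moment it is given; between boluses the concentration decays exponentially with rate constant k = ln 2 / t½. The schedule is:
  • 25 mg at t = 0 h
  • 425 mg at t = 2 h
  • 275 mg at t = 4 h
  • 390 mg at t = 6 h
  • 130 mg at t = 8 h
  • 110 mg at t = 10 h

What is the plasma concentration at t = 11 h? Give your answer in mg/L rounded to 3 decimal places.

k = ln 2 / 7 = 0.09902 per h
Dose 1 (25 mg at t=0 h): 25·exp(−0.09902·11) = 8.412 mg/L
Dose 2 (425 mg at t=2 h): 425·exp(−0.09902·9) = 174.321 mg/L
Dose 3 (275 mg at t=4 h): 275·exp(−0.09902·7) = 137.500 mg/L
Dose 4 (390 mg at t=6 h): 390·exp(−0.09902·5) = 237.708 mg/L
Dose 5 (130 mg at t=8 h): 130·exp(−0.09902·3) = 96.590 mg/L
Dose 6 (110 mg at t=10 h): 110·exp(−0.09902·1) = 99.630 mg/L
C(11) = 8.412 + 174.321 + 137.500 + 237.708 + 96.590 + 99.630 = 754.160 mg/L

754.160 mg/L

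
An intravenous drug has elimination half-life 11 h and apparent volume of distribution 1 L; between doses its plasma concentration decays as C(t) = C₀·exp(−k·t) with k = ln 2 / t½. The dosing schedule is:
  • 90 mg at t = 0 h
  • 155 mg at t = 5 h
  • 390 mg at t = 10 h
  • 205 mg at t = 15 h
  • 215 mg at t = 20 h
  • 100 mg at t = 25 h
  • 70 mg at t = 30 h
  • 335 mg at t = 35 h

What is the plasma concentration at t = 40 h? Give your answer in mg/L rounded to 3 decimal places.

507.204 mg/L

k = ln 2 / 11 = 0.06301 per h
Dose 1 (90 mg at t=0 h): 90·exp(−0.06301·40) = 7.237 mg/L
Dose 2 (155 mg at t=5 h): 155·exp(−0.06301·35) = 17.081 mg/L
Dose 3 (390 mg at t=10 h): 390·exp(−0.06301·30) = 58.894 mg/L
Dose 4 (205 mg at t=15 h): 205·exp(−0.06301·25) = 42.422 mg/L
Dose 5 (215 mg at t=20 h): 215·exp(−0.06301·20) = 60.969 mg/L
Dose 6 (100 mg at t=25 h): 100·exp(−0.06301·15) = 38.860 mg/L
Dose 7 (70 mg at t=30 h): 70·exp(−0.06301·10) = 37.276 mg/L
Dose 8 (335 mg at t=35 h): 335·exp(−0.06301·5) = 244.463 mg/L
C(40) = 7.237 + 17.081 + 58.894 + 42.422 + 60.969 + 38.860 + 37.276 + 244.463 = 507.204 mg/L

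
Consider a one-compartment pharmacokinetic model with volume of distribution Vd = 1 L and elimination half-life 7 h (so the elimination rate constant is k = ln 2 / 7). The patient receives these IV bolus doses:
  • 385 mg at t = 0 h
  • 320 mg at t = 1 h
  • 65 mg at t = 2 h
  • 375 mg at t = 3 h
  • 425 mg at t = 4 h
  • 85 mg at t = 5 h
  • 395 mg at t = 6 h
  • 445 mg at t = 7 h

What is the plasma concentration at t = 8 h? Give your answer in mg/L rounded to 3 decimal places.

k = ln 2 / 7 = 0.09902 per h
Dose 1 (385 mg at t=0 h): 385·exp(−0.09902·8) = 174.352 mg/L
Dose 2 (320 mg at t=1 h): 320·exp(−0.09902·7) = 160.000 mg/L
Dose 3 (65 mg at t=2 h): 65·exp(−0.09902·6) = 35.883 mg/L
Dose 4 (375 mg at t=3 h): 375·exp(−0.09902·5) = 228.565 mg/L
Dose 5 (425 mg at t=4 h): 425·exp(−0.09902·4) = 286.004 mg/L
Dose 6 (85 mg at t=5 h): 85·exp(−0.09902·3) = 63.155 mg/L
Dose 7 (395 mg at t=6 h): 395·exp(−0.09902·2) = 324.032 mg/L
Dose 8 (445 mg at t=7 h): 445·exp(−0.09902·1) = 403.047 mg/L
C(8) = 174.352 + 160.000 + 35.883 + 228.565 + 286.004 + 63.155 + 324.032 + 403.047 = 1675.038 mg/L

1675.038 mg/L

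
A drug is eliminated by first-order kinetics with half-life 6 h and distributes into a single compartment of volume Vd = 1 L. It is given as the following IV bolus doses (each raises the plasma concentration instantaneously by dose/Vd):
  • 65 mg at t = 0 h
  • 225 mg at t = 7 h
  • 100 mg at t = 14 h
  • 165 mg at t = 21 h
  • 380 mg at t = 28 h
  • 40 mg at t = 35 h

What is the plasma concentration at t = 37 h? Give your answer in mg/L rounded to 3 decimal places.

207.036 mg/L

k = ln 2 / 6 = 0.11552 per h
Dose 1 (65 mg at t=0 h): 65·exp(−0.11552·37) = 0.905 mg/L
Dose 2 (225 mg at t=7 h): 225·exp(−0.11552·30) = 7.031 mg/L
Dose 3 (100 mg at t=14 h): 100·exp(−0.11552·23) = 7.015 mg/L
Dose 4 (165 mg at t=21 h): 165·exp(−0.11552·16) = 25.986 mg/L
Dose 5 (380 mg at t=28 h): 380·exp(−0.11552·9) = 134.350 mg/L
Dose 6 (40 mg at t=35 h): 40·exp(−0.11552·2) = 31.748 mg/L
C(37) = 0.905 + 7.031 + 7.015 + 25.986 + 134.350 + 31.748 = 207.036 mg/L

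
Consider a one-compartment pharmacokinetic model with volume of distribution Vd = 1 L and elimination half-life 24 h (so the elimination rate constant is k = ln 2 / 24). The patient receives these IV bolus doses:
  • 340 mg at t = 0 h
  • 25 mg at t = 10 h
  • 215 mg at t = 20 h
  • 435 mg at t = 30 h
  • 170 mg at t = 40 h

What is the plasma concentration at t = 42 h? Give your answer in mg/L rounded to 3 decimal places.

692.946 mg/L

k = ln 2 / 24 = 0.02888 per h
Dose 1 (340 mg at t=0 h): 340·exp(−0.02888·42) = 101.083 mg/L
Dose 2 (25 mg at t=10 h): 25·exp(−0.02888·32) = 9.921 mg/L
Dose 3 (215 mg at t=20 h): 215·exp(−0.02888·22) = 113.892 mg/L
Dose 4 (435 mg at t=30 h): 435·exp(−0.02888·12) = 307.591 mg/L
Dose 5 (170 mg at t=40 h): 170·exp(−0.02888·2) = 160.459 mg/L
C(42) = 101.083 + 9.921 + 113.892 + 307.591 + 160.459 = 692.946 mg/L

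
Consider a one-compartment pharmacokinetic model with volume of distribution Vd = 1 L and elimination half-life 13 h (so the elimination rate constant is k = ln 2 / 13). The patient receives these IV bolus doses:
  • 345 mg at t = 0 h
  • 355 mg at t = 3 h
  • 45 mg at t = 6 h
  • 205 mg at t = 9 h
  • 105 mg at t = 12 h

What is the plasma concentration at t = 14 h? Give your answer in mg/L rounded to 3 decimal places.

k = ln 2 / 13 = 0.05332 per h
Dose 1 (345 mg at t=0 h): 345·exp(−0.05332·14) = 163.543 mg/L
Dose 2 (355 mg at t=3 h): 355·exp(−0.05332·11) = 197.474 mg/L
Dose 3 (45 mg at t=6 h): 45·exp(−0.05332·8) = 29.374 mg/L
Dose 4 (205 mg at t=9 h): 205·exp(−0.05332·5) = 157.027 mg/L
Dose 5 (105 mg at t=12 h): 105·exp(−0.05332·2) = 94.379 mg/L
C(14) = 163.543 + 197.474 + 29.374 + 157.027 + 94.379 = 641.798 mg/L

641.798 mg/L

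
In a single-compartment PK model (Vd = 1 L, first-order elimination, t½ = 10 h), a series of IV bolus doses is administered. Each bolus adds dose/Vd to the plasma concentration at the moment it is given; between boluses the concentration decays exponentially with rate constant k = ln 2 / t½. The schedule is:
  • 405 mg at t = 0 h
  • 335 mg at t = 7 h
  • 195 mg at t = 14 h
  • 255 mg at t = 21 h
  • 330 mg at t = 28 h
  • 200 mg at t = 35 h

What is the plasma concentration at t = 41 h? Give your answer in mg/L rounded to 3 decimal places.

k = ln 2 / 10 = 0.06931 per h
Dose 1 (405 mg at t=0 h): 405·exp(−0.06931·41) = 23.617 mg/L
Dose 2 (335 mg at t=7 h): 335·exp(−0.06931·34) = 31.735 mg/L
Dose 3 (195 mg at t=14 h): 195·exp(−0.06931·27) = 30.009 mg/L
Dose 4 (255 mg at t=21 h): 255·exp(−0.06931·20) = 63.750 mg/L
Dose 5 (330 mg at t=28 h): 330·exp(−0.06931·13) = 134.022 mg/L
Dose 6 (200 mg at t=35 h): 200·exp(−0.06931·6) = 131.951 mg/L
C(41) = 23.617 + 31.735 + 30.009 + 63.750 + 134.022 + 131.951 = 415.084 mg/L

415.084 mg/L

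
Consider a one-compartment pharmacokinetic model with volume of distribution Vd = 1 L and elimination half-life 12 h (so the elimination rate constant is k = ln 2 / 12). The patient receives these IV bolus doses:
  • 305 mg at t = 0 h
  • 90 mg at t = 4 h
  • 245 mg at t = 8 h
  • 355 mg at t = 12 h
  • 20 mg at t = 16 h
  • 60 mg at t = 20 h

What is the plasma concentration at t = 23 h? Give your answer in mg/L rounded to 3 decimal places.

465.685 mg/L

k = ln 2 / 12 = 0.05776 per h
Dose 1 (305 mg at t=0 h): 305·exp(−0.05776·23) = 80.784 mg/L
Dose 2 (90 mg at t=4 h): 90·exp(−0.05776·19) = 30.034 mg/L
Dose 3 (245 mg at t=8 h): 245·exp(−0.05776·15) = 103.010 mg/L
Dose 4 (355 mg at t=12 h): 355·exp(−0.05776·11) = 188.055 mg/L
Dose 5 (20 mg at t=16 h): 20·exp(−0.05776·7) = 13.348 mg/L
Dose 6 (60 mg at t=20 h): 60·exp(−0.05776·3) = 50.454 mg/L
C(23) = 80.784 + 30.034 + 103.010 + 188.055 + 13.348 + 50.454 = 465.685 mg/L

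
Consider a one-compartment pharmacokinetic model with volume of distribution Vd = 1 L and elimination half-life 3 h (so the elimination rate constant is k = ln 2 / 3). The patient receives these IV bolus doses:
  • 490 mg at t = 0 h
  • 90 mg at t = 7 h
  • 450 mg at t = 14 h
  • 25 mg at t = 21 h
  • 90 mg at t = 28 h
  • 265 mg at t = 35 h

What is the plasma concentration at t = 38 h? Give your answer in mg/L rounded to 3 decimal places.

k = ln 2 / 3 = 0.23105 per h
Dose 1 (490 mg at t=0 h): 490·exp(−0.23105·38) = 0.075 mg/L
Dose 2 (90 mg at t=7 h): 90·exp(−0.23105·31) = 0.070 mg/L
Dose 3 (450 mg at t=14 h): 450·exp(−0.23105·24) = 1.758 mg/L
Dose 4 (25 mg at t=21 h): 25·exp(−0.23105·17) = 0.492 mg/L
Dose 5 (90 mg at t=28 h): 90·exp(−0.23105·10) = 8.929 mg/L
Dose 6 (265 mg at t=35 h): 265·exp(−0.23105·3) = 132.500 mg/L
C(38) = 0.075 + 0.070 + 1.758 + 0.492 + 8.929 + 132.500 = 143.824 mg/L

143.824 mg/L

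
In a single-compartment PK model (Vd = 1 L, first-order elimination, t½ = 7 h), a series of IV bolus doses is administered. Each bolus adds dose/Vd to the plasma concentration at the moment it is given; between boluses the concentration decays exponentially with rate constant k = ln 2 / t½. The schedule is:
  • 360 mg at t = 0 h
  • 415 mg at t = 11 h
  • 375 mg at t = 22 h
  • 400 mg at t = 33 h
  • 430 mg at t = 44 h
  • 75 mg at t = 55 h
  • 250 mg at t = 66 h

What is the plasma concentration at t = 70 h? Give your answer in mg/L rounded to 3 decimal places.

k = ln 2 / 7 = 0.09902 per h
Dose 1 (360 mg at t=0 h): 360·exp(−0.09902·70) = 0.352 mg/L
Dose 2 (415 mg at t=11 h): 415·exp(−0.09902·59) = 1.204 mg/L
Dose 3 (375 mg at t=22 h): 375·exp(−0.09902·48) = 3.235 mg/L
Dose 4 (400 mg at t=33 h): 400·exp(−0.09902·37) = 10.254 mg/L
Dose 5 (430 mg at t=44 h): 430·exp(−0.09902·26) = 32.761 mg/L
Dose 6 (75 mg at t=55 h): 75·exp(−0.09902·15) = 16.982 mg/L
Dose 7 (250 mg at t=66 h): 250·exp(−0.09902·4) = 168.238 mg/L
C(70) = 0.352 + 1.204 + 3.235 + 10.254 + 32.761 + 16.982 + 168.238 = 233.026 mg/L

233.026 mg/L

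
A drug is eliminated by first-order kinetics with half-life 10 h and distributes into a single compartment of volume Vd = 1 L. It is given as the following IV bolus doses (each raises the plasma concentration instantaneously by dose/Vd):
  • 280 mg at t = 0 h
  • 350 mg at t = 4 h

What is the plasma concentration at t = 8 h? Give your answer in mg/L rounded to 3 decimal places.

k = ln 2 / 10 = 0.06931 per h
Dose 1 (280 mg at t=0 h): 280·exp(−0.06931·8) = 160.818 mg/L
Dose 2 (350 mg at t=4 h): 350·exp(−0.06931·4) = 265.250 mg/L
C(8) = 160.818 + 265.250 = 426.068 mg/L

426.068 mg/L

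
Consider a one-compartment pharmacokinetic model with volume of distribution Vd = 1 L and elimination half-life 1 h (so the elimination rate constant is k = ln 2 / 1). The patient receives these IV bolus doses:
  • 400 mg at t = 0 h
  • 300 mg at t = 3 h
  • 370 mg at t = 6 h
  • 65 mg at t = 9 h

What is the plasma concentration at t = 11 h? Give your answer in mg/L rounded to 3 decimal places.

k = ln 2 / 1 = 0.69315 per h
Dose 1 (400 mg at t=0 h): 400·exp(−0.69315·11) = 0.195 mg/L
Dose 2 (300 mg at t=3 h): 300·exp(−0.69315·8) = 1.172 mg/L
Dose 3 (370 mg at t=6 h): 370·exp(−0.69315·5) = 11.562 mg/L
Dose 4 (65 mg at t=9 h): 65·exp(−0.69315·2) = 16.250 mg/L
C(11) = 0.195 + 1.172 + 11.562 + 16.250 = 29.180 mg/L

29.180 mg/L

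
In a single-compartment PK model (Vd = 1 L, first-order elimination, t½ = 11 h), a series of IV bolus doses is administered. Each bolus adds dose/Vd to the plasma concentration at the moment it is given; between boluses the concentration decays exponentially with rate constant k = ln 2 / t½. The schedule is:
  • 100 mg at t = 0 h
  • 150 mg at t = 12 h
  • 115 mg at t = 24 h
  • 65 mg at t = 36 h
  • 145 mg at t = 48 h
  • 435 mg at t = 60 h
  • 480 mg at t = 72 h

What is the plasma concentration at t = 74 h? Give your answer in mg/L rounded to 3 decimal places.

646.187 mg/L

k = ln 2 / 11 = 0.06301 per h
Dose 1 (100 mg at t=0 h): 100·exp(−0.06301·74) = 0.944 mg/L
Dose 2 (150 mg at t=12 h): 150·exp(−0.06301·62) = 3.016 mg/L
Dose 3 (115 mg at t=24 h): 115·exp(−0.06301·50) = 4.925 mg/L
Dose 4 (65 mg at t=36 h): 65·exp(−0.06301·38) = 5.929 mg/L
Dose 5 (145 mg at t=48 h): 145·exp(−0.06301·26) = 28.174 mg/L
Dose 6 (435 mg at t=60 h): 435·exp(−0.06301·14) = 180.036 mg/L
Dose 7 (480 mg at t=72 h): 480·exp(−0.06301·2) = 423.164 mg/L
C(74) = 0.944 + 3.016 + 4.925 + 5.929 + 28.174 + 180.036 + 423.164 = 646.187 mg/L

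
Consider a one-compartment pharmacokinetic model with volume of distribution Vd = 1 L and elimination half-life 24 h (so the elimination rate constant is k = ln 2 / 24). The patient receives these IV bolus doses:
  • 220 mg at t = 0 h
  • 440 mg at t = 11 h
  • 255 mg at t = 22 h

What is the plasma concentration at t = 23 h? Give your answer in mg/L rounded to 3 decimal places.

k = ln 2 / 24 = 0.02888 per h
Dose 1 (220 mg at t=0 h): 220·exp(−0.02888·23) = 113.223 mg/L
Dose 2 (440 mg at t=11 h): 440·exp(−0.02888·12) = 311.127 mg/L
Dose 3 (255 mg at t=22 h): 255·exp(−0.02888·1) = 247.741 mg/L
C(23) = 113.223 + 311.127 + 247.741 = 672.091 mg/L

672.091 mg/L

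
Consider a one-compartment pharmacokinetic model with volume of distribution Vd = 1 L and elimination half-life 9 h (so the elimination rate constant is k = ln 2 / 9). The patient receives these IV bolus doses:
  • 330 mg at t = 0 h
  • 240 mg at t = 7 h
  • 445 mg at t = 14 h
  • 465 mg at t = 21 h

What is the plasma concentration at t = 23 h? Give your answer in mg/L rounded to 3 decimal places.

747.243 mg/L

k = ln 2 / 9 = 0.07702 per h
Dose 1 (330 mg at t=0 h): 330·exp(−0.07702·23) = 56.133 mg/L
Dose 2 (240 mg at t=7 h): 240·exp(−0.07702·16) = 69.992 mg/L
Dose 3 (445 mg at t=14 h): 445·exp(−0.07702·9) = 222.500 mg/L
Dose 4 (465 mg at t=21 h): 465·exp(−0.07702·2) = 398.618 mg/L
C(23) = 56.133 + 69.992 + 222.500 + 398.618 = 747.243 mg/L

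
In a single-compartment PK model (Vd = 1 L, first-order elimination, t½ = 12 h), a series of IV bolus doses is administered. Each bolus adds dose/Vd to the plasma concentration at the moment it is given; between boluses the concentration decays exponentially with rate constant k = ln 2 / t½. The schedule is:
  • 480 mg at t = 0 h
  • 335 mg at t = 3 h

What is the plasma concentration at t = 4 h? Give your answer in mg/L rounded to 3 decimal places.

697.174 mg/L

k = ln 2 / 12 = 0.05776 per h
Dose 1 (480 mg at t=0 h): 480·exp(−0.05776·4) = 380.976 mg/L
Dose 2 (335 mg at t=3 h): 335·exp(−0.05776·1) = 316.198 mg/L
C(4) = 380.976 + 316.198 = 697.174 mg/L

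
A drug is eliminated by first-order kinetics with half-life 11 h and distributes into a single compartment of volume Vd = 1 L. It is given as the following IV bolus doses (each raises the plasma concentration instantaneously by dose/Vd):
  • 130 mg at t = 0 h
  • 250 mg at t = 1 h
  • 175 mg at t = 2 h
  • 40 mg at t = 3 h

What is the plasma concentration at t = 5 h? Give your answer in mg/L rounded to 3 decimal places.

469.287 mg/L

k = ln 2 / 11 = 0.06301 per h
Dose 1 (130 mg at t=0 h): 130·exp(−0.06301·5) = 94.866 mg/L
Dose 2 (250 mg at t=1 h): 250·exp(−0.06301·4) = 194.301 mg/L
Dose 3 (175 mg at t=2 h): 175·exp(−0.06301·3) = 144.857 mg/L
Dose 4 (40 mg at t=3 h): 40·exp(−0.06301·2) = 35.264 mg/L
C(5) = 94.866 + 194.301 + 144.857 + 35.264 = 469.287 mg/L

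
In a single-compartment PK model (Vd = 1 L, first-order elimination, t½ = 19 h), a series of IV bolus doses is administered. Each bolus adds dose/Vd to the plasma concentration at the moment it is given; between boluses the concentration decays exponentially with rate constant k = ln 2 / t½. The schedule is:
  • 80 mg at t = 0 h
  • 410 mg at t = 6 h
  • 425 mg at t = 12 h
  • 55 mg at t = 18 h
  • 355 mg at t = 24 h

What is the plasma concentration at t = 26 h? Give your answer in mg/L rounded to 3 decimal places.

k = ln 2 / 19 = 0.03648 per h
Dose 1 (80 mg at t=0 h): 80·exp(−0.03648·26) = 30.985 mg/L
Dose 2 (410 mg at t=6 h): 410·exp(−0.03648·20) = 197.656 mg/L
Dose 3 (425 mg at t=12 h): 425·exp(−0.03648·14) = 255.022 mg/L
Dose 4 (55 mg at t=18 h): 55·exp(−0.03648·8) = 41.078 mg/L
Dose 5 (355 mg at t=24 h): 355·exp(−0.03648·2) = 330.021 mg/L
C(26) = 30.985 + 197.656 + 255.022 + 41.078 + 330.021 = 854.762 mg/L

854.762 mg/L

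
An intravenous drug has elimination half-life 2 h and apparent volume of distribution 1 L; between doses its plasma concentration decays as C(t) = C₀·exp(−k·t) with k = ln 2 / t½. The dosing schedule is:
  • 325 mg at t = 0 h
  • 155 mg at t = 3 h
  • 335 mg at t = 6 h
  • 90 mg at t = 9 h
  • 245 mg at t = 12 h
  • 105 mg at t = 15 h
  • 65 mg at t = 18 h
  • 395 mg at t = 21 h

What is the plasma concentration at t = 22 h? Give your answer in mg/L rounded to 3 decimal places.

315.170 mg/L

k = ln 2 / 2 = 0.34657 per h
Dose 1 (325 mg at t=0 h): 325·exp(−0.34657·22) = 0.159 mg/L
Dose 2 (155 mg at t=3 h): 155·exp(−0.34657·19) = 0.214 mg/L
Dose 3 (335 mg at t=6 h): 335·exp(−0.34657·16) = 1.309 mg/L
Dose 4 (90 mg at t=9 h): 90·exp(−0.34657·13) = 0.994 mg/L
Dose 5 (245 mg at t=12 h): 245·exp(−0.34657·10) = 7.656 mg/L
Dose 6 (105 mg at t=15 h): 105·exp(−0.34657·7) = 9.281 mg/L
Dose 7 (65 mg at t=18 h): 65·exp(−0.34657·4) = 16.250 mg/L
Dose 8 (395 mg at t=21 h): 395·exp(−0.34657·1) = 279.307 mg/L
C(22) = 0.159 + 0.214 + 1.309 + 0.994 + 7.656 + 9.281 + 16.250 + 279.307 = 315.170 mg/L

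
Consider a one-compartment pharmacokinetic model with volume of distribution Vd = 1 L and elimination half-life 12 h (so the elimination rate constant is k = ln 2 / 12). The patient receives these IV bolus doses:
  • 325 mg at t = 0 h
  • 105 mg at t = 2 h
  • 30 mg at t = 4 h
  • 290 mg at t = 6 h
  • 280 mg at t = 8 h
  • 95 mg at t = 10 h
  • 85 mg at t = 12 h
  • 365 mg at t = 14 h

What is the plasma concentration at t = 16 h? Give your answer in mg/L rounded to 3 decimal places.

989.712 mg/L

k = ln 2 / 12 = 0.05776 per h
Dose 1 (325 mg at t=0 h): 325·exp(−0.05776·16) = 128.976 mg/L
Dose 2 (105 mg at t=2 h): 105·exp(−0.05776·14) = 46.772 mg/L
Dose 3 (30 mg at t=4 h): 30·exp(−0.05776·12) = 15.000 mg/L
Dose 4 (290 mg at t=6 h): 290·exp(−0.05776·10) = 162.757 mg/L
Dose 5 (280 mg at t=8 h): 280·exp(−0.05776·8) = 176.389 mg/L
Dose 6 (95 mg at t=10 h): 95·exp(−0.05776·6) = 67.175 mg/L
Dose 7 (85 mg at t=12 h): 85·exp(−0.05776·4) = 67.465 mg/L
Dose 8 (365 mg at t=14 h): 365·exp(−0.05776·2) = 325.178 mg/L
C(16) = 128.976 + 46.772 + 15.000 + 162.757 + 176.389 + 67.175 + 67.465 + 325.178 = 989.712 mg/L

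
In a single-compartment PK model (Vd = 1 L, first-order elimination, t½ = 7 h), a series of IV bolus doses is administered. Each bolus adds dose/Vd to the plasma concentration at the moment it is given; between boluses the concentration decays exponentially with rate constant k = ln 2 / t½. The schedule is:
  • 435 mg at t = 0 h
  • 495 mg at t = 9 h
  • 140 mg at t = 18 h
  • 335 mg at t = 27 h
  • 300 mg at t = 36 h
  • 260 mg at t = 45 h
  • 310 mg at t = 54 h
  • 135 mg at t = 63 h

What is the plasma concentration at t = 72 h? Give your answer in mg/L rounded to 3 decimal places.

139.830 mg/L

k = ln 2 / 7 = 0.09902 per h
Dose 1 (435 mg at t=0 h): 435·exp(−0.09902·72) = 0.348 mg/L
Dose 2 (495 mg at t=9 h): 495·exp(−0.09902·63) = 0.967 mg/L
Dose 3 (140 mg at t=18 h): 140·exp(−0.09902·54) = 0.667 mg/L
Dose 4 (335 mg at t=27 h): 335·exp(−0.09902·45) = 3.889 mg/L
Dose 5 (300 mg at t=36 h): 300·exp(−0.09902·36) = 8.491 mg/L
Dose 6 (260 mg at t=45 h): 260·exp(−0.09902·27) = 17.941 mg/L
Dose 7 (310 mg at t=54 h): 310·exp(−0.09902·18) = 52.154 mg/L
Dose 8 (135 mg at t=63 h): 135·exp(−0.09902·9) = 55.373 mg/L
C(72) = 0.348 + 0.967 + 0.667 + 3.889 + 8.491 + 17.941 + 52.154 + 55.373 = 139.830 mg/L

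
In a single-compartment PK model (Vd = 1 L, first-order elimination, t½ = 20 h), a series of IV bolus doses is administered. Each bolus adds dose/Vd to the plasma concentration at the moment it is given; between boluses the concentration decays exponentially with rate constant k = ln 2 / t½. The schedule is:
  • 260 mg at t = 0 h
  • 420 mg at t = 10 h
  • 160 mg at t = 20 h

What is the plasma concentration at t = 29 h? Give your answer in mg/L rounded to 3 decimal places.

k = ln 2 / 20 = 0.03466 per h
Dose 1 (260 mg at t=0 h): 260·exp(−0.03466·29) = 95.166 mg/L
Dose 2 (420 mg at t=10 h): 420·exp(−0.03466·19) = 217.406 mg/L
Dose 3 (160 mg at t=20 h): 160·exp(−0.03466·9) = 117.127 mg/L
C(29) = 95.166 + 217.406 + 117.127 = 429.698 mg/L

429.698 mg/L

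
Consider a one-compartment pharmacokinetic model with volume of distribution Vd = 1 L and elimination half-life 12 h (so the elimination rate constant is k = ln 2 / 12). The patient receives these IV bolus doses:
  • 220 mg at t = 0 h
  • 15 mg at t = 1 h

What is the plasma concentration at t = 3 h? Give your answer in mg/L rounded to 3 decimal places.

198.361 mg/L

k = ln 2 / 12 = 0.05776 per h
Dose 1 (220 mg at t=0 h): 220·exp(−0.05776·3) = 184.997 mg/L
Dose 2 (15 mg at t=1 h): 15·exp(−0.05776·2) = 13.363 mg/L
C(3) = 184.997 + 13.363 = 198.361 mg/L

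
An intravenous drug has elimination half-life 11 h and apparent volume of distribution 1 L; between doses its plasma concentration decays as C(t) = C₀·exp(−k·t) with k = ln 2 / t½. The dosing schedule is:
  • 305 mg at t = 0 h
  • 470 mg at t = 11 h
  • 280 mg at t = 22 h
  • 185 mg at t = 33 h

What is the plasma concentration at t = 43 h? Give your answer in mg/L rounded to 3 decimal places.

255.943 mg/L

k = ln 2 / 11 = 0.06301 per h
Dose 1 (305 mg at t=0 h): 305·exp(−0.06301·43) = 20.302 mg/L
Dose 2 (470 mg at t=11 h): 470·exp(−0.06301·32) = 62.571 mg/L
Dose 3 (280 mg at t=22 h): 280·exp(−0.06301·21) = 74.553 mg/L
Dose 4 (185 mg at t=33 h): 185·exp(−0.06301·10) = 98.516 mg/L
C(43) = 20.302 + 62.571 + 74.553 + 98.516 = 255.943 mg/L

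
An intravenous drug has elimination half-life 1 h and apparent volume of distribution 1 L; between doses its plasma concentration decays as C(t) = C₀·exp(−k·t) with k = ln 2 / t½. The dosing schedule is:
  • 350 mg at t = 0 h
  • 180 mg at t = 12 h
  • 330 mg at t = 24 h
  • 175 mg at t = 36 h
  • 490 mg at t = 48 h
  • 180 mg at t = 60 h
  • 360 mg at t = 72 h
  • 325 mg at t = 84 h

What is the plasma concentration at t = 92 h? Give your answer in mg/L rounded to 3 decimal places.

k = ln 2 / 1 = 0.69315 per h
Dose 1 (350 mg at t=0 h): 350·exp(−0.69315·92) = 0.000 mg/L
Dose 2 (180 mg at t=12 h): 180·exp(−0.69315·80) = 0.000 mg/L
Dose 3 (330 mg at t=24 h): 330·exp(−0.69315·68) = 0.000 mg/L
Dose 4 (175 mg at t=36 h): 175·exp(−0.69315·56) = 0.000 mg/L
Dose 5 (490 mg at t=48 h): 490·exp(−0.69315·44) = 0.000 mg/L
Dose 6 (180 mg at t=60 h): 180·exp(−0.69315·32) = 0.000 mg/L
Dose 7 (360 mg at t=72 h): 360·exp(−0.69315·20) = 0.000 mg/L
Dose 8 (325 mg at t=84 h): 325·exp(−0.69315·8) = 1.270 mg/L
C(92) = 0.000 + 0.000 + 0.000 + 0.000 + 0.000 + 0.000 + 0.000 + 1.270 = 1.270 mg/L

1.270 mg/L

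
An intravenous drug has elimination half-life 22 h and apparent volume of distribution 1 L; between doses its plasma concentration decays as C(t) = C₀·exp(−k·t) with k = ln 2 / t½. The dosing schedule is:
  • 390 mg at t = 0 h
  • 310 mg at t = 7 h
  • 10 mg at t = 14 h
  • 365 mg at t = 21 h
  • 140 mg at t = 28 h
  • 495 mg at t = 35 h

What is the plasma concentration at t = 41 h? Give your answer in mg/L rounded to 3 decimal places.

k = ln 2 / 22 = 0.03151 per h
Dose 1 (390 mg at t=0 h): 390·exp(−0.03151·41) = 107.165 mg/L
Dose 2 (310 mg at t=7 h): 310·exp(−0.03151·34) = 106.202 mg/L
Dose 3 (10 mg at t=14 h): 10·exp(−0.03151·27) = 4.271 mg/L
Dose 4 (365 mg at t=21 h): 365·exp(−0.03151·20) = 194.370 mg/L
Dose 5 (140 mg at t=28 h): 140·exp(−0.03151·13) = 92.949 mg/L
Dose 6 (495 mg at t=35 h): 495·exp(−0.03151·6) = 409.738 mg/L
C(41) = 107.165 + 106.202 + 4.271 + 194.370 + 92.949 + 409.738 = 914.696 mg/L

914.696 mg/L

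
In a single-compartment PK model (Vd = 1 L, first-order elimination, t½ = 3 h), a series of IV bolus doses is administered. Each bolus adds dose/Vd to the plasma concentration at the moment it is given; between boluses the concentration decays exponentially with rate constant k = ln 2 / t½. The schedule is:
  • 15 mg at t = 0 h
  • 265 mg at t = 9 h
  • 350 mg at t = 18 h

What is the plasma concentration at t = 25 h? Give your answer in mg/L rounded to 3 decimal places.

k = ln 2 / 3 = 0.23105 per h
Dose 1 (15 mg at t=0 h): 15·exp(−0.23105·25) = 0.047 mg/L
Dose 2 (265 mg at t=9 h): 265·exp(−0.23105·16) = 6.573 mg/L
Dose 3 (350 mg at t=18 h): 350·exp(−0.23105·7) = 69.449 mg/L
C(25) = 0.047 + 6.573 + 69.449 = 76.068 mg/L

76.068 mg/L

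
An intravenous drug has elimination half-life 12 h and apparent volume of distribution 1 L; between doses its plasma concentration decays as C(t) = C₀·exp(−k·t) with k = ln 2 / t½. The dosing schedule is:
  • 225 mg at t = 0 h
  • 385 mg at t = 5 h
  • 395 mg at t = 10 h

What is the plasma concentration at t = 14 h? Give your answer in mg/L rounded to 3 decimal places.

k = ln 2 / 12 = 0.05776 per h
Dose 1 (225 mg at t=0 h): 225·exp(−0.05776·14) = 100.226 mg/L
Dose 2 (385 mg at t=5 h): 385·exp(−0.05776·9) = 228.922 mg/L
Dose 3 (395 mg at t=10 h): 395·exp(−0.05776·4) = 313.512 mg/L
C(14) = 100.226 + 228.922 + 313.512 = 642.660 mg/L

642.660 mg/L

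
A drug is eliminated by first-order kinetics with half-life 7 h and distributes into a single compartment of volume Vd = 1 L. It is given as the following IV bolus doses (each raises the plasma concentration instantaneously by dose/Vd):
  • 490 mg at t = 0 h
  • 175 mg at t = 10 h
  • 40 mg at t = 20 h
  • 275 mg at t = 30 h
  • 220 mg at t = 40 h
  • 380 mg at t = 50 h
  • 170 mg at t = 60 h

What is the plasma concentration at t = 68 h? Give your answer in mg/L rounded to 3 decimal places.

k = ln 2 / 7 = 0.09902 per h
Dose 1 (490 mg at t=0 h): 490·exp(−0.09902·68) = 0.583 mg/L
Dose 2 (175 mg at t=10 h): 175·exp(−0.09902·58) = 0.561 mg/L
Dose 3 (40 mg at t=20 h): 40·exp(−0.09902·48) = 0.345 mg/L
Dose 4 (275 mg at t=30 h): 275·exp(−0.09902·38) = 6.385 mg/L
Dose 5 (220 mg at t=40 h): 220·exp(−0.09902·28) = 13.750 mg/L
Dose 6 (380 mg at t=50 h): 380·exp(−0.09902·18) = 63.930 mg/L
Dose 7 (170 mg at t=60 h): 170·exp(−0.09902·8) = 76.987 mg/L
C(68) = 0.583 + 0.561 + 0.345 + 6.385 + 13.750 + 63.930 + 76.987 = 162.541 mg/L

162.541 mg/L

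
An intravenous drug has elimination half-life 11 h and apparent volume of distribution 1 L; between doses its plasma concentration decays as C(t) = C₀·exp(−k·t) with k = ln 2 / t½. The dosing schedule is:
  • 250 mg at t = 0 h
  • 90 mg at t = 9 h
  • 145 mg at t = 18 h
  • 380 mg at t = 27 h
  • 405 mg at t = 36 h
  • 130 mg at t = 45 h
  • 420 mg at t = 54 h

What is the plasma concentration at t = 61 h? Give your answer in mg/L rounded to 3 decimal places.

k = ln 2 / 11 = 0.06301 per h
Dose 1 (250 mg at t=0 h): 250·exp(−0.06301·61) = 5.353 mg/L
Dose 2 (90 mg at t=9 h): 90·exp(−0.06301·52) = 3.398 mg/L
Dose 3 (145 mg at t=18 h): 145·exp(−0.06301·43) = 9.652 mg/L
Dose 4 (380 mg at t=27 h): 380·exp(−0.06301·34) = 44.599 mg/L
Dose 5 (405 mg at t=36 h): 405·exp(−0.06301·25) = 83.810 mg/L
Dose 6 (130 mg at t=45 h): 130·exp(−0.06301·16) = 47.433 mg/L
Dose 7 (420 mg at t=54 h): 420·exp(−0.06301·7) = 270.200 mg/L
C(61) = 5.353 + 3.398 + 9.652 + 44.599 + 83.810 + 47.433 + 270.200 = 464.445 mg/L

464.445 mg/L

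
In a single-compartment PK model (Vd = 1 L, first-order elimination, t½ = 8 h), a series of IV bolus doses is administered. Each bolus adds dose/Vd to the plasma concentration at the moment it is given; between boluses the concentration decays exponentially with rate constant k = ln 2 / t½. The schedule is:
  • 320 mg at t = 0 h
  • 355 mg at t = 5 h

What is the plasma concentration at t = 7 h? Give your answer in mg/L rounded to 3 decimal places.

k = ln 2 / 8 = 0.08664 per h
Dose 1 (320 mg at t=0 h): 320·exp(−0.08664·7) = 174.481 mg/L
Dose 2 (355 mg at t=5 h): 355·exp(−0.08664·2) = 298.518 mg/L
C(7) = 174.481 + 298.518 = 472.999 mg/L

472.999 mg/L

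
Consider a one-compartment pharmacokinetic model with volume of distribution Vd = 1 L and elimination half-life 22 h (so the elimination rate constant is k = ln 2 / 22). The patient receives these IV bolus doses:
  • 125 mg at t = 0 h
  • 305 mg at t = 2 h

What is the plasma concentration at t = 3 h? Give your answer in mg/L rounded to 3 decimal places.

409.266 mg/L

k = ln 2 / 22 = 0.03151 per h
Dose 1 (125 mg at t=0 h): 125·exp(−0.03151·3) = 113.726 mg/L
Dose 2 (305 mg at t=2 h): 305·exp(−0.03151·1) = 295.540 mg/L
C(3) = 113.726 + 295.540 = 409.266 mg/L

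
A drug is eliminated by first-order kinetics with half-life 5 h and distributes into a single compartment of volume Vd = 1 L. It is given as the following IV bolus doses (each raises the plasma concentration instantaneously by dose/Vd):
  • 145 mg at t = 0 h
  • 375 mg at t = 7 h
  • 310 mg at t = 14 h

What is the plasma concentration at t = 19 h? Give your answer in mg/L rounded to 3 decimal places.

k = ln 2 / 5 = 0.13863 per h
Dose 1 (145 mg at t=0 h): 145·exp(−0.13863·19) = 10.410 mg/L
Dose 2 (375 mg at t=7 h): 375·exp(−0.13863·12) = 71.049 mg/L
Dose 3 (310 mg at t=14 h): 310·exp(−0.13863·5) = 155.000 mg/L
C(19) = 10.410 + 71.049 + 155.000 = 236.459 mg/L

236.459 mg/L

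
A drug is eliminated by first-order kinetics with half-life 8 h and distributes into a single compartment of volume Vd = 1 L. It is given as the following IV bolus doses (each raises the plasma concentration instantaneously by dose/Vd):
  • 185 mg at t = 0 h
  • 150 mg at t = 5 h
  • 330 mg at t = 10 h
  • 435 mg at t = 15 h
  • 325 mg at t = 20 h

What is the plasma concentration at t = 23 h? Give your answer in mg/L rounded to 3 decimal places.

631.850 mg/L

k = ln 2 / 8 = 0.08664 per h
Dose 1 (185 mg at t=0 h): 185·exp(−0.08664·23) = 25.218 mg/L
Dose 2 (150 mg at t=5 h): 150·exp(−0.08664·18) = 31.534 mg/L
Dose 3 (330 mg at t=10 h): 330·exp(−0.08664·13) = 106.989 mg/L
Dose 4 (435 mg at t=15 h): 435·exp(−0.08664·8) = 217.500 mg/L
Dose 5 (325 mg at t=20 h): 325·exp(−0.08664·3) = 250.609 mg/L
C(23) = 25.218 + 31.534 + 106.989 + 217.500 + 250.609 = 631.850 mg/L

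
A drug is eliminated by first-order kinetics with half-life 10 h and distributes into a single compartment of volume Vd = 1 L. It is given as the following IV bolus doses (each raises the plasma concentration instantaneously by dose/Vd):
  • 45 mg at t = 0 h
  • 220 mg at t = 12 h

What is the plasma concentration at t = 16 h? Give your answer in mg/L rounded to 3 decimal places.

k = ln 2 / 10 = 0.06931 per h
Dose 1 (45 mg at t=0 h): 45·exp(−0.06931·16) = 14.844 mg/L
Dose 2 (220 mg at t=12 h): 220·exp(−0.06931·4) = 166.729 mg/L
C(16) = 14.844 + 166.729 = 181.573 mg/L

181.573 mg/L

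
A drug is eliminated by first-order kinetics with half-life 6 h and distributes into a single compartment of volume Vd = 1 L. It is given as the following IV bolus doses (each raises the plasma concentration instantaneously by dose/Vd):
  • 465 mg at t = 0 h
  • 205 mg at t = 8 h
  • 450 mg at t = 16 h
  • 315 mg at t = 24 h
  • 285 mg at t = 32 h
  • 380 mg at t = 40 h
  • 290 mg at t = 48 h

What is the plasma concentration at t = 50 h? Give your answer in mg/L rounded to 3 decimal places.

413.019 mg/L

k = ln 2 / 6 = 0.11552 per h
Dose 1 (465 mg at t=0 h): 465·exp(−0.11552·50) = 1.442 mg/L
Dose 2 (205 mg at t=8 h): 205·exp(−0.11552·42) = 1.602 mg/L
Dose 3 (450 mg at t=16 h): 450·exp(−0.11552·34) = 8.859 mg/L
Dose 4 (315 mg at t=24 h): 315·exp(−0.11552·26) = 15.626 mg/L
Dose 5 (285 mg at t=32 h): 285·exp(−0.11552·18) = 35.625 mg/L
Dose 6 (380 mg at t=40 h): 380·exp(−0.11552·10) = 119.692 mg/L
Dose 7 (290 mg at t=48 h): 290·exp(−0.11552·2) = 230.173 mg/L
C(50) = 1.442 + 1.602 + 8.859 + 15.626 + 35.625 + 119.692 + 230.173 = 413.019 mg/L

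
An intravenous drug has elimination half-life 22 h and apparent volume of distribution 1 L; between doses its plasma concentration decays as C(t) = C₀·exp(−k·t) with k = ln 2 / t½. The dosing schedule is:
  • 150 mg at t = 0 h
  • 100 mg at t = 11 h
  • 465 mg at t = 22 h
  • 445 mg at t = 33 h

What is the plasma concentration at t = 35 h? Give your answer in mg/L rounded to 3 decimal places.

823.290 mg/L

k = ln 2 / 22 = 0.03151 per h
Dose 1 (150 mg at t=0 h): 150·exp(−0.03151·35) = 49.794 mg/L
Dose 2 (100 mg at t=11 h): 100·exp(−0.03151·24) = 46.947 mg/L
Dose 3 (465 mg at t=22 h): 465·exp(−0.03151·13) = 308.725 mg/L
Dose 4 (445 mg at t=33 h): 445·exp(−0.03151·2) = 417.824 mg/L
C(35) = 49.794 + 46.947 + 308.725 + 417.824 = 823.290 mg/L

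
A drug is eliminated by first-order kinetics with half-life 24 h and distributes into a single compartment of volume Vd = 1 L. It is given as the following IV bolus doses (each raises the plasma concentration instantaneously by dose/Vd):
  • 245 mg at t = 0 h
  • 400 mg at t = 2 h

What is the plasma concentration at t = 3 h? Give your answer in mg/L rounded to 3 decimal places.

613.279 mg/L

k = ln 2 / 24 = 0.02888 per h
Dose 1 (245 mg at t=0 h): 245·exp(−0.02888·3) = 224.666 mg/L
Dose 2 (400 mg at t=2 h): 400·exp(−0.02888·1) = 388.613 mg/L
C(3) = 224.666 + 388.613 = 613.279 mg/L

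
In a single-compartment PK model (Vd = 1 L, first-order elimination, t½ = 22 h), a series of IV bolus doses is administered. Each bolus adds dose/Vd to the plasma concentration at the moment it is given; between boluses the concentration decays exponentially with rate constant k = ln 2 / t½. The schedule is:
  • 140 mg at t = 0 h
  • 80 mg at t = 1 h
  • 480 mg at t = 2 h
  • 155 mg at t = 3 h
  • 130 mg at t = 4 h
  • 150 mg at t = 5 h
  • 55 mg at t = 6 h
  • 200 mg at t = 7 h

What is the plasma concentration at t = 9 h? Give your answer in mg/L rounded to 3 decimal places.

k = ln 2 / 22 = 0.03151 per h
Dose 1 (140 mg at t=0 h): 140·exp(−0.03151·9) = 105.434 mg/L
Dose 2 (80 mg at t=1 h): 80·exp(−0.03151·8) = 62.176 mg/L
Dose 3 (480 mg at t=2 h): 480·exp(−0.03151·7) = 384.998 mg/L
Dose 4 (155 mg at t=3 h): 155·exp(−0.03151·6) = 128.302 mg/L
Dose 5 (130 mg at t=4 h): 130·exp(−0.03151·5) = 111.052 mg/L
Dose 6 (150 mg at t=5 h): 150·exp(−0.03151·4) = 132.239 mg/L
Dose 7 (55 mg at t=6 h): 55·exp(−0.03151·3) = 50.040 mg/L
Dose 8 (200 mg at t=7 h): 200·exp(−0.03151·2) = 187.786 mg/L
C(9) = 105.434 + 62.176 + 384.998 + 128.302 + 111.052 + 132.239 + 50.040 + 187.786 = 1162.027 mg/L

1162.027 mg/L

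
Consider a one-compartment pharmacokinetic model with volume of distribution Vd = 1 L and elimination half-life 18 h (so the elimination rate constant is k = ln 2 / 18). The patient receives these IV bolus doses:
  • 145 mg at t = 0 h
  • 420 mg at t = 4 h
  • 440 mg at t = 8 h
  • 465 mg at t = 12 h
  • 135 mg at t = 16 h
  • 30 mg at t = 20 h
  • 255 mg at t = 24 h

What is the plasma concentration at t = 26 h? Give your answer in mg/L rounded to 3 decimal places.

k = ln 2 / 18 = 0.03851 per h
Dose 1 (145 mg at t=0 h): 145·exp(−0.03851·26) = 53.278 mg/L
Dose 2 (420 mg at t=4 h): 420·exp(−0.03851·22) = 180.021 mg/L
Dose 3 (440 mg at t=8 h): 440·exp(−0.03851·18) = 220.000 mg/L
Dose 4 (465 mg at t=12 h): 465·exp(−0.03851·14) = 271.218 mg/L
Dose 5 (135 mg at t=16 h): 135·exp(−0.03851·10) = 91.853 mg/L
Dose 6 (30 mg at t=20 h): 30·exp(−0.03851·6) = 23.811 mg/L
Dose 7 (255 mg at t=24 h): 255·exp(−0.03851·2) = 236.098 mg/L
C(26) = 53.278 + 180.021 + 220.000 + 271.218 + 91.853 + 23.811 + 236.098 = 1076.280 mg/L

1076.280 mg/L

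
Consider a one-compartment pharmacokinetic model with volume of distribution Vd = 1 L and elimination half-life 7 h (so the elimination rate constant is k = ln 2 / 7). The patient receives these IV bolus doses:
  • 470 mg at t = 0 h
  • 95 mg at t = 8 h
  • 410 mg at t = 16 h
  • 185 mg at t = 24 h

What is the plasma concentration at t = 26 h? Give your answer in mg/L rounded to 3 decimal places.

k = ln 2 / 7 = 0.09902 per h
Dose 1 (470 mg at t=0 h): 470·exp(−0.09902·26) = 35.809 mg/L
Dose 2 (95 mg at t=8 h): 95·exp(−0.09902·18) = 15.983 mg/L
Dose 3 (410 mg at t=16 h): 410·exp(−0.09902·10) = 152.314 mg/L
Dose 4 (185 mg at t=24 h): 185·exp(−0.09902·2) = 151.762 mg/L
C(26) = 35.809 + 15.983 + 152.314 + 151.762 = 355.868 mg/L

355.868 mg/L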